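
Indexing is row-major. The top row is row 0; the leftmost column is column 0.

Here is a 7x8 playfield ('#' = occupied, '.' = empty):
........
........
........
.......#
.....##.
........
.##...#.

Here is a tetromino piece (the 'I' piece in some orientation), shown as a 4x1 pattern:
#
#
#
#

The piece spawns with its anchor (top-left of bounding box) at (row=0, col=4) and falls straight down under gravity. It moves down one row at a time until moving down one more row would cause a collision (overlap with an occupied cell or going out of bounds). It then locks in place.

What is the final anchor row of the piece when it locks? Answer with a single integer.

Answer: 3

Derivation:
Spawn at (row=0, col=4). Try each row:
  row 0: fits
  row 1: fits
  row 2: fits
  row 3: fits
  row 4: blocked -> lock at row 3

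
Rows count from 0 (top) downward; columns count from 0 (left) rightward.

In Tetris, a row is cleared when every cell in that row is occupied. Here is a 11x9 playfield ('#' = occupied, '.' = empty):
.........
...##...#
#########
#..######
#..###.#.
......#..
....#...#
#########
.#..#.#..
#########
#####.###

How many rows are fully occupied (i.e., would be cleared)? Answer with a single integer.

Check each row:
  row 0: 9 empty cells -> not full
  row 1: 6 empty cells -> not full
  row 2: 0 empty cells -> FULL (clear)
  row 3: 2 empty cells -> not full
  row 4: 4 empty cells -> not full
  row 5: 8 empty cells -> not full
  row 6: 7 empty cells -> not full
  row 7: 0 empty cells -> FULL (clear)
  row 8: 6 empty cells -> not full
  row 9: 0 empty cells -> FULL (clear)
  row 10: 1 empty cell -> not full
Total rows cleared: 3

Answer: 3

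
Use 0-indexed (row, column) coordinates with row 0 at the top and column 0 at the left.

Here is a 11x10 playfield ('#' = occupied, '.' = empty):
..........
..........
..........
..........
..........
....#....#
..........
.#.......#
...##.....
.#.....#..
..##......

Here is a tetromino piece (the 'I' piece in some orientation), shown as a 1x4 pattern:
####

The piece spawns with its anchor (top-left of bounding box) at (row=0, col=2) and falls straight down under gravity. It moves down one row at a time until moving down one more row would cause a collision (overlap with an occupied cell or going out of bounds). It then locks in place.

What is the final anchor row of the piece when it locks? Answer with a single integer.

Answer: 4

Derivation:
Spawn at (row=0, col=2). Try each row:
  row 0: fits
  row 1: fits
  row 2: fits
  row 3: fits
  row 4: fits
  row 5: blocked -> lock at row 4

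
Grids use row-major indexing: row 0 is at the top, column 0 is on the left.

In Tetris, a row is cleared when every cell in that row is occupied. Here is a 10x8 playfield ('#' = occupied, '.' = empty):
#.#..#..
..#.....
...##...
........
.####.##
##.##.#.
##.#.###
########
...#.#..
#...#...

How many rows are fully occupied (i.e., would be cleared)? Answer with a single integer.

Answer: 1

Derivation:
Check each row:
  row 0: 5 empty cells -> not full
  row 1: 7 empty cells -> not full
  row 2: 6 empty cells -> not full
  row 3: 8 empty cells -> not full
  row 4: 2 empty cells -> not full
  row 5: 3 empty cells -> not full
  row 6: 2 empty cells -> not full
  row 7: 0 empty cells -> FULL (clear)
  row 8: 6 empty cells -> not full
  row 9: 6 empty cells -> not full
Total rows cleared: 1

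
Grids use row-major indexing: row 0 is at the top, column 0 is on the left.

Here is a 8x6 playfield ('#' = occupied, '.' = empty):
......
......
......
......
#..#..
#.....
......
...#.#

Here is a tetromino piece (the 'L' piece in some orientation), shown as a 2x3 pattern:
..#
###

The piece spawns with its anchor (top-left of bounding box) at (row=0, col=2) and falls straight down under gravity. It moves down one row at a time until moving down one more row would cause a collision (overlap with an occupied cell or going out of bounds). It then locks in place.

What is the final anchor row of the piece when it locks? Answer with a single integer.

Answer: 2

Derivation:
Spawn at (row=0, col=2). Try each row:
  row 0: fits
  row 1: fits
  row 2: fits
  row 3: blocked -> lock at row 2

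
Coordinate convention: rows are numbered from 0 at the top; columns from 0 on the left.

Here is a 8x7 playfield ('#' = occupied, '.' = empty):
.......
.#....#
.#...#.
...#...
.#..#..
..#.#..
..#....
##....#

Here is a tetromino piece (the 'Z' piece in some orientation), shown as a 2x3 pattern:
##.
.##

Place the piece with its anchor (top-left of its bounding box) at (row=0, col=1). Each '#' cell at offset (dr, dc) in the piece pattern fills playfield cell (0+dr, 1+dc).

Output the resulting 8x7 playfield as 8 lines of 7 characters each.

Answer: .##....
.###..#
.#...#.
...#...
.#..#..
..#.#..
..#....
##....#

Derivation:
Fill (0+0,1+0) = (0,1)
Fill (0+0,1+1) = (0,2)
Fill (0+1,1+1) = (1,2)
Fill (0+1,1+2) = (1,3)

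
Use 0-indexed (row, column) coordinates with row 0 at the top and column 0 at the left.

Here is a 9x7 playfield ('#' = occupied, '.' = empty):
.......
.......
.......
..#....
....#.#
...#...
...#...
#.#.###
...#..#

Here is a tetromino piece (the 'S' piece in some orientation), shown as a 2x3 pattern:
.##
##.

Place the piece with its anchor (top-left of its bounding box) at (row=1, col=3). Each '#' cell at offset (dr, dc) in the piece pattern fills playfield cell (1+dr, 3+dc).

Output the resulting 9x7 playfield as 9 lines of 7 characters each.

Answer: .......
....##.
...##..
..#....
....#.#
...#...
...#...
#.#.###
...#..#

Derivation:
Fill (1+0,3+1) = (1,4)
Fill (1+0,3+2) = (1,5)
Fill (1+1,3+0) = (2,3)
Fill (1+1,3+1) = (2,4)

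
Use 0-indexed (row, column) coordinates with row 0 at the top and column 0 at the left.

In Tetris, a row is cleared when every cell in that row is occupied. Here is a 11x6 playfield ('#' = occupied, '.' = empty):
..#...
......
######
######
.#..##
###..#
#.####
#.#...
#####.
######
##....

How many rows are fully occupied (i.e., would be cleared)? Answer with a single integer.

Check each row:
  row 0: 5 empty cells -> not full
  row 1: 6 empty cells -> not full
  row 2: 0 empty cells -> FULL (clear)
  row 3: 0 empty cells -> FULL (clear)
  row 4: 3 empty cells -> not full
  row 5: 2 empty cells -> not full
  row 6: 1 empty cell -> not full
  row 7: 4 empty cells -> not full
  row 8: 1 empty cell -> not full
  row 9: 0 empty cells -> FULL (clear)
  row 10: 4 empty cells -> not full
Total rows cleared: 3

Answer: 3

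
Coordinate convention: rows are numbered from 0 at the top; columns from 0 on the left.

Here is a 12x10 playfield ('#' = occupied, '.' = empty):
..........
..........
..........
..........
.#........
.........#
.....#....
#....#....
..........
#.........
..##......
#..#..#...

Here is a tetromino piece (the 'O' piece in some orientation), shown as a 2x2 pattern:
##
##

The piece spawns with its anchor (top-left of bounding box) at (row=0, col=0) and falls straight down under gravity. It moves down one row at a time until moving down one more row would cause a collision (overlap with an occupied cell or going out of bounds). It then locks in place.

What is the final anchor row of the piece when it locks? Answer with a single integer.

Answer: 2

Derivation:
Spawn at (row=0, col=0). Try each row:
  row 0: fits
  row 1: fits
  row 2: fits
  row 3: blocked -> lock at row 2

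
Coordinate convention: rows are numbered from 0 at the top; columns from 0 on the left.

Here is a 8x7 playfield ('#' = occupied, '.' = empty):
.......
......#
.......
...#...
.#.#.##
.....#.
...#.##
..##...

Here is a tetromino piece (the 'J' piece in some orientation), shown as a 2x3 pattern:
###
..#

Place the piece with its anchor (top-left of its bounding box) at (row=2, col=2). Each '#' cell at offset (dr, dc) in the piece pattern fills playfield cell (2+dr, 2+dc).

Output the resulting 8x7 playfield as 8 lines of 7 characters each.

Answer: .......
......#
..###..
...##..
.#.#.##
.....#.
...#.##
..##...

Derivation:
Fill (2+0,2+0) = (2,2)
Fill (2+0,2+1) = (2,3)
Fill (2+0,2+2) = (2,4)
Fill (2+1,2+2) = (3,4)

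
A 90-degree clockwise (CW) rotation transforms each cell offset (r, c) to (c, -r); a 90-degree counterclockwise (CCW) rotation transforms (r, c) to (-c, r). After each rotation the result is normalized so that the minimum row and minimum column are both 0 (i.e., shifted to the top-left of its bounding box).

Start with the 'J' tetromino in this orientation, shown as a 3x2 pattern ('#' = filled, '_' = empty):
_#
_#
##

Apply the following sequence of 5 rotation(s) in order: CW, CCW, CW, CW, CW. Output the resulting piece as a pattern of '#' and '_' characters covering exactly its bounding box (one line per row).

Answer: ###
__#

Derivation:
Start:
_#
_#
##
After rotation 1 (CW):
#__
###
After rotation 2 (CCW):
_#
_#
##
After rotation 3 (CW):
#__
###
After rotation 4 (CW):
##
#_
#_
After rotation 5 (CW):
###
__#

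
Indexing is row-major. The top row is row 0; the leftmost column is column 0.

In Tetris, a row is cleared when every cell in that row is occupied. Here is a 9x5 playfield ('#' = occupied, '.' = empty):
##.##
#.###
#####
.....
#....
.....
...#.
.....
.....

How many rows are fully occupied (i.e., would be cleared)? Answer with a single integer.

Answer: 1

Derivation:
Check each row:
  row 0: 1 empty cell -> not full
  row 1: 1 empty cell -> not full
  row 2: 0 empty cells -> FULL (clear)
  row 3: 5 empty cells -> not full
  row 4: 4 empty cells -> not full
  row 5: 5 empty cells -> not full
  row 6: 4 empty cells -> not full
  row 7: 5 empty cells -> not full
  row 8: 5 empty cells -> not full
Total rows cleared: 1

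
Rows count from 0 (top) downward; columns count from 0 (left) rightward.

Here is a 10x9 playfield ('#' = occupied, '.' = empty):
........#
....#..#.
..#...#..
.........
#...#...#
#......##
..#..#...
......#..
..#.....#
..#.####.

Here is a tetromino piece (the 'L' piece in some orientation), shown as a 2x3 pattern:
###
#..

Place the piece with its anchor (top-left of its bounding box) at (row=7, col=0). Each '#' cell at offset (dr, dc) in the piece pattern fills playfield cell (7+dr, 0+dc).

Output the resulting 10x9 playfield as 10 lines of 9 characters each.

Fill (7+0,0+0) = (7,0)
Fill (7+0,0+1) = (7,1)
Fill (7+0,0+2) = (7,2)
Fill (7+1,0+0) = (8,0)

Answer: ........#
....#..#.
..#...#..
.........
#...#...#
#......##
..#..#...
###...#..
#.#.....#
..#.####.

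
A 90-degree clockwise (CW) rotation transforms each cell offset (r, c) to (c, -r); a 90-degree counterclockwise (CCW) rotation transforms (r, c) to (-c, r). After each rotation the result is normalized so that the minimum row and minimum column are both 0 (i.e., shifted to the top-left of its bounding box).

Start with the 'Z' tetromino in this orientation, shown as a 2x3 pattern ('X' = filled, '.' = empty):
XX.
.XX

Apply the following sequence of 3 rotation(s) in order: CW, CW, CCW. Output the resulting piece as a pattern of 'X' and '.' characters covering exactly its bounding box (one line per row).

Answer: .X
XX
X.

Derivation:
Start:
XX.
.XX
After rotation 1 (CW):
.X
XX
X.
After rotation 2 (CW):
XX.
.XX
After rotation 3 (CCW):
.X
XX
X.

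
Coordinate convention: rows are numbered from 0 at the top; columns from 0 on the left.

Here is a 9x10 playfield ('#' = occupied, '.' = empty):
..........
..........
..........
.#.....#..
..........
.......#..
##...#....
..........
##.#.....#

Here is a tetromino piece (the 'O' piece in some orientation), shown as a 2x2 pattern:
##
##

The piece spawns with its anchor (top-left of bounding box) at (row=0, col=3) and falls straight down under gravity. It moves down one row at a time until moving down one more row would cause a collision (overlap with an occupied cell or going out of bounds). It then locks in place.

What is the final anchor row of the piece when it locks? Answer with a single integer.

Answer: 6

Derivation:
Spawn at (row=0, col=3). Try each row:
  row 0: fits
  row 1: fits
  row 2: fits
  row 3: fits
  row 4: fits
  row 5: fits
  row 6: fits
  row 7: blocked -> lock at row 6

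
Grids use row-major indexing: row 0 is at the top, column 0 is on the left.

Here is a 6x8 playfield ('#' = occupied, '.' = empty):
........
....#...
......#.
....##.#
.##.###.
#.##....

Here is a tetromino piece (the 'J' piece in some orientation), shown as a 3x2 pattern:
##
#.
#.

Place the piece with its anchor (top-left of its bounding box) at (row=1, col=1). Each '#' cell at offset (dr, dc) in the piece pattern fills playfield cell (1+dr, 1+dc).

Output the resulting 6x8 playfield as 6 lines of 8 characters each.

Fill (1+0,1+0) = (1,1)
Fill (1+0,1+1) = (1,2)
Fill (1+1,1+0) = (2,1)
Fill (1+2,1+0) = (3,1)

Answer: ........
.##.#...
.#....#.
.#..##.#
.##.###.
#.##....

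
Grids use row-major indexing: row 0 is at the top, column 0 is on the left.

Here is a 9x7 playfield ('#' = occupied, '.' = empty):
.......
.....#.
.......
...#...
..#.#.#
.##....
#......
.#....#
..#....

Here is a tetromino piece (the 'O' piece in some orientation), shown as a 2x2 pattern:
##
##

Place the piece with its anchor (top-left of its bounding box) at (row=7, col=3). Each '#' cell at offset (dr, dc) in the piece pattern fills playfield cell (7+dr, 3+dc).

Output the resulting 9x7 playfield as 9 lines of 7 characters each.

Answer: .......
.....#.
.......
...#...
..#.#.#
.##....
#......
.#.##.#
..###..

Derivation:
Fill (7+0,3+0) = (7,3)
Fill (7+0,3+1) = (7,4)
Fill (7+1,3+0) = (8,3)
Fill (7+1,3+1) = (8,4)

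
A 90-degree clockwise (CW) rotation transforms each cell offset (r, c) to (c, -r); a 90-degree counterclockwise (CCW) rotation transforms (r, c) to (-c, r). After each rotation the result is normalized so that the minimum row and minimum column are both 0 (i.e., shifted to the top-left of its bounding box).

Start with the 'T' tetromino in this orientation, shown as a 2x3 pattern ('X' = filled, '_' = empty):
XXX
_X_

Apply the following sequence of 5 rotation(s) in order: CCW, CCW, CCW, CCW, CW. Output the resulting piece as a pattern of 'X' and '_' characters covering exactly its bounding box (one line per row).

Answer: _X
XX
_X

Derivation:
Start:
XXX
_X_
After rotation 1 (CCW):
X_
XX
X_
After rotation 2 (CCW):
_X_
XXX
After rotation 3 (CCW):
_X
XX
_X
After rotation 4 (CCW):
XXX
_X_
After rotation 5 (CW):
_X
XX
_X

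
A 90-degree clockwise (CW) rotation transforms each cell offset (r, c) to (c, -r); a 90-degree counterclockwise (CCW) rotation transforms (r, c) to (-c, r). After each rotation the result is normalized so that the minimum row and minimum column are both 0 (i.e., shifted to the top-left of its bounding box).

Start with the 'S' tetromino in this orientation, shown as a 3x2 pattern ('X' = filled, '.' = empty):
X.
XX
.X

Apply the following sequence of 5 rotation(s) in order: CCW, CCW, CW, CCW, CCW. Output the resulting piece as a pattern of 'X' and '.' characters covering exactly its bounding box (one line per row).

Answer: .XX
XX.

Derivation:
Start:
X.
XX
.X
After rotation 1 (CCW):
.XX
XX.
After rotation 2 (CCW):
X.
XX
.X
After rotation 3 (CW):
.XX
XX.
After rotation 4 (CCW):
X.
XX
.X
After rotation 5 (CCW):
.XX
XX.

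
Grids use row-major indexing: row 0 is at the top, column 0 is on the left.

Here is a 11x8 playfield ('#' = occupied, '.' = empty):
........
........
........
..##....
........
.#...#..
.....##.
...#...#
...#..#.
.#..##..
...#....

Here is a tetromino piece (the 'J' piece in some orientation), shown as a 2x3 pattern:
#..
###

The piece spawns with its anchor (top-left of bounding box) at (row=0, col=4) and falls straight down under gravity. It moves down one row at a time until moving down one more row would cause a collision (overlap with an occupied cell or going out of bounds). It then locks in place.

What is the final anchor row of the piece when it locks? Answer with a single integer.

Answer: 3

Derivation:
Spawn at (row=0, col=4). Try each row:
  row 0: fits
  row 1: fits
  row 2: fits
  row 3: fits
  row 4: blocked -> lock at row 3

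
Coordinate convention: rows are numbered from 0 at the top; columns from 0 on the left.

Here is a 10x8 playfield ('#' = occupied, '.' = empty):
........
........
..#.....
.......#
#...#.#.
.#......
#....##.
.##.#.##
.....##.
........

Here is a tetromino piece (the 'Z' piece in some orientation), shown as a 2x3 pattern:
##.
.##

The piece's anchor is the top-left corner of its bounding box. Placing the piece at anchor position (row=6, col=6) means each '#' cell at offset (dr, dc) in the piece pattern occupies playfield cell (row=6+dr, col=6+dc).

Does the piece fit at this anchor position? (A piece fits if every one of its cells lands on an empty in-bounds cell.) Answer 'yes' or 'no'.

Check each piece cell at anchor (6, 6):
  offset (0,0) -> (6,6): occupied ('#') -> FAIL
  offset (0,1) -> (6,7): empty -> OK
  offset (1,1) -> (7,7): occupied ('#') -> FAIL
  offset (1,2) -> (7,8): out of bounds -> FAIL
All cells valid: no

Answer: no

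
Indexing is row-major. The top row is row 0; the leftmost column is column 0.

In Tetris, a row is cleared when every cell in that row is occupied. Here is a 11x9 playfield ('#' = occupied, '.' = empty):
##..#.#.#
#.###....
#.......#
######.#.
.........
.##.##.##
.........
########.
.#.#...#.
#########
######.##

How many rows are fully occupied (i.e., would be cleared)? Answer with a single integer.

Check each row:
  row 0: 4 empty cells -> not full
  row 1: 5 empty cells -> not full
  row 2: 7 empty cells -> not full
  row 3: 2 empty cells -> not full
  row 4: 9 empty cells -> not full
  row 5: 3 empty cells -> not full
  row 6: 9 empty cells -> not full
  row 7: 1 empty cell -> not full
  row 8: 6 empty cells -> not full
  row 9: 0 empty cells -> FULL (clear)
  row 10: 1 empty cell -> not full
Total rows cleared: 1

Answer: 1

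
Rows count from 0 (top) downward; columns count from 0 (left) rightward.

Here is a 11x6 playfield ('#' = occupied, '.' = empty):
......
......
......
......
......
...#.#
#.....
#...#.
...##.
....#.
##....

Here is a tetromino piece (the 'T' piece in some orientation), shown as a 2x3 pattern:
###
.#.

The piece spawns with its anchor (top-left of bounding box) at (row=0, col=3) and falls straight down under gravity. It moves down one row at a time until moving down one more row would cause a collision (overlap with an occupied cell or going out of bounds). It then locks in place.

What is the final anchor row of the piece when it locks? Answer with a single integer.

Spawn at (row=0, col=3). Try each row:
  row 0: fits
  row 1: fits
  row 2: fits
  row 3: fits
  row 4: fits
  row 5: blocked -> lock at row 4

Answer: 4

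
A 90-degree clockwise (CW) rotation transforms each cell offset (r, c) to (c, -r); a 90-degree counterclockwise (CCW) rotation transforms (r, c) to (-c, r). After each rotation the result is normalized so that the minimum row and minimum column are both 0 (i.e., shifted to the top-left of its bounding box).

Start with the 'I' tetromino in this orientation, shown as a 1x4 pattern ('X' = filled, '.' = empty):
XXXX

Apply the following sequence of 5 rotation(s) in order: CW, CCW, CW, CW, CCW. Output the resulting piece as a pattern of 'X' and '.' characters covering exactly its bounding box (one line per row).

Answer: X
X
X
X

Derivation:
Start:
XXXX
After rotation 1 (CW):
X
X
X
X
After rotation 2 (CCW):
XXXX
After rotation 3 (CW):
X
X
X
X
After rotation 4 (CW):
XXXX
After rotation 5 (CCW):
X
X
X
X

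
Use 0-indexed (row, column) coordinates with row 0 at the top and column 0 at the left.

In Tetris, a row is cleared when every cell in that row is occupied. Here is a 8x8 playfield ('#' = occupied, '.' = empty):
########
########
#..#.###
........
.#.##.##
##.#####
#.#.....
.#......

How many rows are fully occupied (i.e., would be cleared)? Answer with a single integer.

Answer: 2

Derivation:
Check each row:
  row 0: 0 empty cells -> FULL (clear)
  row 1: 0 empty cells -> FULL (clear)
  row 2: 3 empty cells -> not full
  row 3: 8 empty cells -> not full
  row 4: 3 empty cells -> not full
  row 5: 1 empty cell -> not full
  row 6: 6 empty cells -> not full
  row 7: 7 empty cells -> not full
Total rows cleared: 2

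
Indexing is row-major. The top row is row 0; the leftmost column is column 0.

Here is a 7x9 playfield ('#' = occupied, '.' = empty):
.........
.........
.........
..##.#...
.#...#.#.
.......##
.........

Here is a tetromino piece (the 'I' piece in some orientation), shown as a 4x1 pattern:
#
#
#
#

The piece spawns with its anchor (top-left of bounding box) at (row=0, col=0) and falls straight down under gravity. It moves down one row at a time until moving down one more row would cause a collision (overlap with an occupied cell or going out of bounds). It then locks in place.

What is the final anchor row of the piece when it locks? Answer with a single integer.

Spawn at (row=0, col=0). Try each row:
  row 0: fits
  row 1: fits
  row 2: fits
  row 3: fits
  row 4: blocked -> lock at row 3

Answer: 3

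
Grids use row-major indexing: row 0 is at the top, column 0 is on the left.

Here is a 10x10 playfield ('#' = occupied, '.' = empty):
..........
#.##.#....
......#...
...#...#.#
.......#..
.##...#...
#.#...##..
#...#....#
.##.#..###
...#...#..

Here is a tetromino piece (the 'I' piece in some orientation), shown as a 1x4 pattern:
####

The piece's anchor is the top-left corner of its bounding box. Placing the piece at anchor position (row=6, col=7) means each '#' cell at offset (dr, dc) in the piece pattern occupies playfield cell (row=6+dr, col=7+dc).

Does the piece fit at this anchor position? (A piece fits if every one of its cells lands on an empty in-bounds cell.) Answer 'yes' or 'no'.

Check each piece cell at anchor (6, 7):
  offset (0,0) -> (6,7): occupied ('#') -> FAIL
  offset (0,1) -> (6,8): empty -> OK
  offset (0,2) -> (6,9): empty -> OK
  offset (0,3) -> (6,10): out of bounds -> FAIL
All cells valid: no

Answer: no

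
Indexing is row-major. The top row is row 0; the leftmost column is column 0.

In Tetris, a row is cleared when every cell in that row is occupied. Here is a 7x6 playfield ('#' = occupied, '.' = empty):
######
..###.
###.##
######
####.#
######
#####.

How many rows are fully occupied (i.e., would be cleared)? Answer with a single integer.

Answer: 3

Derivation:
Check each row:
  row 0: 0 empty cells -> FULL (clear)
  row 1: 3 empty cells -> not full
  row 2: 1 empty cell -> not full
  row 3: 0 empty cells -> FULL (clear)
  row 4: 1 empty cell -> not full
  row 5: 0 empty cells -> FULL (clear)
  row 6: 1 empty cell -> not full
Total rows cleared: 3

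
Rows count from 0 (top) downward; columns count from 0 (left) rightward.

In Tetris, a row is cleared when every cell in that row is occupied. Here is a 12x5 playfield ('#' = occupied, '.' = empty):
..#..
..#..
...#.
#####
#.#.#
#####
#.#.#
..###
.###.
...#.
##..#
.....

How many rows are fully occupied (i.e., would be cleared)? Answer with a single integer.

Check each row:
  row 0: 4 empty cells -> not full
  row 1: 4 empty cells -> not full
  row 2: 4 empty cells -> not full
  row 3: 0 empty cells -> FULL (clear)
  row 4: 2 empty cells -> not full
  row 5: 0 empty cells -> FULL (clear)
  row 6: 2 empty cells -> not full
  row 7: 2 empty cells -> not full
  row 8: 2 empty cells -> not full
  row 9: 4 empty cells -> not full
  row 10: 2 empty cells -> not full
  row 11: 5 empty cells -> not full
Total rows cleared: 2

Answer: 2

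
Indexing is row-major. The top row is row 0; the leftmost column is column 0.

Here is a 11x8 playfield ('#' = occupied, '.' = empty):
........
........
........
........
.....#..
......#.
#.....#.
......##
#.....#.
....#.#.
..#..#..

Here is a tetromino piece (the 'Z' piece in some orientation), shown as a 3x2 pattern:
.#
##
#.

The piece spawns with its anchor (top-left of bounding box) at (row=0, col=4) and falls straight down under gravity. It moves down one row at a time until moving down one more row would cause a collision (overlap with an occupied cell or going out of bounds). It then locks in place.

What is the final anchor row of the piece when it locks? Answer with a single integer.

Spawn at (row=0, col=4). Try each row:
  row 0: fits
  row 1: fits
  row 2: fits
  row 3: blocked -> lock at row 2

Answer: 2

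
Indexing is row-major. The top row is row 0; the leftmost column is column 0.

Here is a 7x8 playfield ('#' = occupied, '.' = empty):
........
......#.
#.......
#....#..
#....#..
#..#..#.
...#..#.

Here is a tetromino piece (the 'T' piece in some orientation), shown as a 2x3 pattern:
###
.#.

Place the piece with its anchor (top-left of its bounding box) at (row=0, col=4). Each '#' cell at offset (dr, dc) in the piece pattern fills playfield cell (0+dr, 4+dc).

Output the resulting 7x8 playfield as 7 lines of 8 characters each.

Answer: ....###.
.....##.
#.......
#....#..
#....#..
#..#..#.
...#..#.

Derivation:
Fill (0+0,4+0) = (0,4)
Fill (0+0,4+1) = (0,5)
Fill (0+0,4+2) = (0,6)
Fill (0+1,4+1) = (1,5)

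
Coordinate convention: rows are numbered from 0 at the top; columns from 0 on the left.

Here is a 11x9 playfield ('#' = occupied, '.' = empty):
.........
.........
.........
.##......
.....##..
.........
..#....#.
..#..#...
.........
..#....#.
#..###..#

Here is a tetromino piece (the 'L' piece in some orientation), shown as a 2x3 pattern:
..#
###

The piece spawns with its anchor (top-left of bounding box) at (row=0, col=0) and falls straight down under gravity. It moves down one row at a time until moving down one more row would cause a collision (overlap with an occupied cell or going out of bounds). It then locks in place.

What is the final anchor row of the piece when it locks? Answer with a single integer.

Answer: 1

Derivation:
Spawn at (row=0, col=0). Try each row:
  row 0: fits
  row 1: fits
  row 2: blocked -> lock at row 1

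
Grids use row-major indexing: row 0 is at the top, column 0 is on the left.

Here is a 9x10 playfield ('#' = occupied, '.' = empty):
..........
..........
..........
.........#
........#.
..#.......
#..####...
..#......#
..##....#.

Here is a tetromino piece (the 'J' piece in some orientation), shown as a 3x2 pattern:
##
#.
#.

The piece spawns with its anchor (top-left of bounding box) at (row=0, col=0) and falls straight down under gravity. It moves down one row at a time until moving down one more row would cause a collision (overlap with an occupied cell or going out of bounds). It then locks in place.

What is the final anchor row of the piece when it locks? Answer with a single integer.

Spawn at (row=0, col=0). Try each row:
  row 0: fits
  row 1: fits
  row 2: fits
  row 3: fits
  row 4: blocked -> lock at row 3

Answer: 3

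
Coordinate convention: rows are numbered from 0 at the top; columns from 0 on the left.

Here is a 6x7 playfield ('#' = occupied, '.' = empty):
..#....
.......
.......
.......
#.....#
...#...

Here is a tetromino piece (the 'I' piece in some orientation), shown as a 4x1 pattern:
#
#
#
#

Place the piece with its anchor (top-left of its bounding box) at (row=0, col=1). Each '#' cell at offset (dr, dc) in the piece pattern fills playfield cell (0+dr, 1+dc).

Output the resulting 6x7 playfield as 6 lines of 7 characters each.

Answer: .##....
.#.....
.#.....
.#.....
#.....#
...#...

Derivation:
Fill (0+0,1+0) = (0,1)
Fill (0+1,1+0) = (1,1)
Fill (0+2,1+0) = (2,1)
Fill (0+3,1+0) = (3,1)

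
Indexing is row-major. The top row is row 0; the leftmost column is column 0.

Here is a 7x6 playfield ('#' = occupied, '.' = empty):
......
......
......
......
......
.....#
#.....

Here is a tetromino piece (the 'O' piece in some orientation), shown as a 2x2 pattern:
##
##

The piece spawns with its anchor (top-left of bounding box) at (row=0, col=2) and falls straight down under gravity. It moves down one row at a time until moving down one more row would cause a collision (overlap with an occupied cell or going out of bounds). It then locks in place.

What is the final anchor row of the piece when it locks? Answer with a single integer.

Answer: 5

Derivation:
Spawn at (row=0, col=2). Try each row:
  row 0: fits
  row 1: fits
  row 2: fits
  row 3: fits
  row 4: fits
  row 5: fits
  row 6: blocked -> lock at row 5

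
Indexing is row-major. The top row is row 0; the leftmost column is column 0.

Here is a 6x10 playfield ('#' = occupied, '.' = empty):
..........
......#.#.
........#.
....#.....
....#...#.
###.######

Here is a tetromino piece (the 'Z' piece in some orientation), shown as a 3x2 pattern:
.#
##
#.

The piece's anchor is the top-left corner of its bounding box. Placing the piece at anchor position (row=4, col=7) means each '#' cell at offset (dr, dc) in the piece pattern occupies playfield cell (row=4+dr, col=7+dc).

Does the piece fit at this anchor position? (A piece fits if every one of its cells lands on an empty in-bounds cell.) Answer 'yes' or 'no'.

Answer: no

Derivation:
Check each piece cell at anchor (4, 7):
  offset (0,1) -> (4,8): occupied ('#') -> FAIL
  offset (1,0) -> (5,7): occupied ('#') -> FAIL
  offset (1,1) -> (5,8): occupied ('#') -> FAIL
  offset (2,0) -> (6,7): out of bounds -> FAIL
All cells valid: no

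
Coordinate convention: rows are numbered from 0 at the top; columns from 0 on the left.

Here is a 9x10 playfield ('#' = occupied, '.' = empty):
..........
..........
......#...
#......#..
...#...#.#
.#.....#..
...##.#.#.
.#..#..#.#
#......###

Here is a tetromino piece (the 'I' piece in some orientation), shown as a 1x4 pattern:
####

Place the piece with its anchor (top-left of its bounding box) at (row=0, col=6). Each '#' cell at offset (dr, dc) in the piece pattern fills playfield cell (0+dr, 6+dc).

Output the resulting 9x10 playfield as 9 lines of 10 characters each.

Answer: ......####
..........
......#...
#......#..
...#...#.#
.#.....#..
...##.#.#.
.#..#..#.#
#......###

Derivation:
Fill (0+0,6+0) = (0,6)
Fill (0+0,6+1) = (0,7)
Fill (0+0,6+2) = (0,8)
Fill (0+0,6+3) = (0,9)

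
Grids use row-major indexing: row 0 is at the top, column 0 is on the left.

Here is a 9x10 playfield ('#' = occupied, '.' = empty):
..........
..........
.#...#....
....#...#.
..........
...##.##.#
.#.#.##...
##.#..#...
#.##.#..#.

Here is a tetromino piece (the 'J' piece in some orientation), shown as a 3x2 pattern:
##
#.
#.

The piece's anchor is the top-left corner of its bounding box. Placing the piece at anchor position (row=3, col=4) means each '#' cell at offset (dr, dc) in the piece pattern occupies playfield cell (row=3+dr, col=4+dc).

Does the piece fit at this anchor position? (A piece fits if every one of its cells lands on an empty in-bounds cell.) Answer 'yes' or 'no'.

Check each piece cell at anchor (3, 4):
  offset (0,0) -> (3,4): occupied ('#') -> FAIL
  offset (0,1) -> (3,5): empty -> OK
  offset (1,0) -> (4,4): empty -> OK
  offset (2,0) -> (5,4): occupied ('#') -> FAIL
All cells valid: no

Answer: no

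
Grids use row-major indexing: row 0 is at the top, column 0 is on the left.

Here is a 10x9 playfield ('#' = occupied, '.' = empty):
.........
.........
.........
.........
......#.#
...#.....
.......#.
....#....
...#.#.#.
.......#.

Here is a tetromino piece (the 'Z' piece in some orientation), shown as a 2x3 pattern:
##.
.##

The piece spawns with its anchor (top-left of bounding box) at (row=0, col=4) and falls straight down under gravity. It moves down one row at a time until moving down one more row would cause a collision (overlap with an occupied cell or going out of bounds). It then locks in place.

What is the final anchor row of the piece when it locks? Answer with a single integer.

Answer: 2

Derivation:
Spawn at (row=0, col=4). Try each row:
  row 0: fits
  row 1: fits
  row 2: fits
  row 3: blocked -> lock at row 2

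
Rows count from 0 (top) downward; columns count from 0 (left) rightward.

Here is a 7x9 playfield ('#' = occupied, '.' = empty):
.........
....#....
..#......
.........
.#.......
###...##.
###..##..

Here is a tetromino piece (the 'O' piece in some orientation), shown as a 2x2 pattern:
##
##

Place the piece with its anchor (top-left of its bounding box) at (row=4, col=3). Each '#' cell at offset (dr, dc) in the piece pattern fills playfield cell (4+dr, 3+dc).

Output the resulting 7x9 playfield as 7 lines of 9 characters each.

Fill (4+0,3+0) = (4,3)
Fill (4+0,3+1) = (4,4)
Fill (4+1,3+0) = (5,3)
Fill (4+1,3+1) = (5,4)

Answer: .........
....#....
..#......
.........
.#.##....
#####.##.
###..##..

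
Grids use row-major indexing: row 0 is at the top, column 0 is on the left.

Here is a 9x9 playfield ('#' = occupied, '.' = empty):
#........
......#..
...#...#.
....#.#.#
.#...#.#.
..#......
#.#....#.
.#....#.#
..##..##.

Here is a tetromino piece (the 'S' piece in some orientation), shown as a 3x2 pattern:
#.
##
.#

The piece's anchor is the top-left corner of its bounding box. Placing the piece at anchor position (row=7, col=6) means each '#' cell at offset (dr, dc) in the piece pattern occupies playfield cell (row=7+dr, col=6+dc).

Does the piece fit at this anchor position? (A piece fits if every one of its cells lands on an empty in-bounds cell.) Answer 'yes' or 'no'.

Answer: no

Derivation:
Check each piece cell at anchor (7, 6):
  offset (0,0) -> (7,6): occupied ('#') -> FAIL
  offset (1,0) -> (8,6): occupied ('#') -> FAIL
  offset (1,1) -> (8,7): occupied ('#') -> FAIL
  offset (2,1) -> (9,7): out of bounds -> FAIL
All cells valid: no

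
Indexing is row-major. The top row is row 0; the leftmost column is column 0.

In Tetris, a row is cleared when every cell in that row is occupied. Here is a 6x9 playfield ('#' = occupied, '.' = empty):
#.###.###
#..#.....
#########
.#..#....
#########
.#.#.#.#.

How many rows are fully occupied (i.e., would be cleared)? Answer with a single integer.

Check each row:
  row 0: 2 empty cells -> not full
  row 1: 7 empty cells -> not full
  row 2: 0 empty cells -> FULL (clear)
  row 3: 7 empty cells -> not full
  row 4: 0 empty cells -> FULL (clear)
  row 5: 5 empty cells -> not full
Total rows cleared: 2

Answer: 2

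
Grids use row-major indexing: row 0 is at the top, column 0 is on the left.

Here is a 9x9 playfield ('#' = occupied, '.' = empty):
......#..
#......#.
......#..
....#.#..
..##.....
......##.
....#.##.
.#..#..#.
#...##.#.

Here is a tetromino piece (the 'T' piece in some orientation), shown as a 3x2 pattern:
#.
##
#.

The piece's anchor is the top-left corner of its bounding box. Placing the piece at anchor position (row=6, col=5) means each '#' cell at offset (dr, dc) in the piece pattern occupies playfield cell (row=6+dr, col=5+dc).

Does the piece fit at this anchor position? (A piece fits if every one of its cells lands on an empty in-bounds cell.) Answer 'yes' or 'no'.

Check each piece cell at anchor (6, 5):
  offset (0,0) -> (6,5): empty -> OK
  offset (1,0) -> (7,5): empty -> OK
  offset (1,1) -> (7,6): empty -> OK
  offset (2,0) -> (8,5): occupied ('#') -> FAIL
All cells valid: no

Answer: no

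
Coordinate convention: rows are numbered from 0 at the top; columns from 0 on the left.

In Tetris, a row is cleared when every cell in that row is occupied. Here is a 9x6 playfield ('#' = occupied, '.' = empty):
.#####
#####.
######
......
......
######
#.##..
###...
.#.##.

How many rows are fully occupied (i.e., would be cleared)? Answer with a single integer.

Check each row:
  row 0: 1 empty cell -> not full
  row 1: 1 empty cell -> not full
  row 2: 0 empty cells -> FULL (clear)
  row 3: 6 empty cells -> not full
  row 4: 6 empty cells -> not full
  row 5: 0 empty cells -> FULL (clear)
  row 6: 3 empty cells -> not full
  row 7: 3 empty cells -> not full
  row 8: 3 empty cells -> not full
Total rows cleared: 2

Answer: 2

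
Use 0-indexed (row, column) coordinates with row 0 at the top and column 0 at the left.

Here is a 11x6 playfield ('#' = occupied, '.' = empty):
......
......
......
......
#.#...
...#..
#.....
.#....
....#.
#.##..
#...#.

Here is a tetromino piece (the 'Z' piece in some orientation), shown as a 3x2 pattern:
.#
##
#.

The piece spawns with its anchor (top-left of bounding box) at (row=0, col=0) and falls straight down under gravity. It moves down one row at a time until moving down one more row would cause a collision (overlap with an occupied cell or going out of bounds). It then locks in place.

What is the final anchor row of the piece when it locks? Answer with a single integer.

Spawn at (row=0, col=0). Try each row:
  row 0: fits
  row 1: fits
  row 2: blocked -> lock at row 1

Answer: 1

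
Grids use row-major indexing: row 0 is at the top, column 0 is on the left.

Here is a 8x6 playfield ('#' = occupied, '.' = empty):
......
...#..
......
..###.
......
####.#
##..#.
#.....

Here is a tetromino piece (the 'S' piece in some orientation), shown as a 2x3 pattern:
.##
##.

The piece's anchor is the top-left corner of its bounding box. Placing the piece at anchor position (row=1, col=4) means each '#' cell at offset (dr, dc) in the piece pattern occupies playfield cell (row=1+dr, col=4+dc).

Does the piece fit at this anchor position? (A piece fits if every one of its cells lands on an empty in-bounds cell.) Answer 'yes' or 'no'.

Answer: no

Derivation:
Check each piece cell at anchor (1, 4):
  offset (0,1) -> (1,5): empty -> OK
  offset (0,2) -> (1,6): out of bounds -> FAIL
  offset (1,0) -> (2,4): empty -> OK
  offset (1,1) -> (2,5): empty -> OK
All cells valid: no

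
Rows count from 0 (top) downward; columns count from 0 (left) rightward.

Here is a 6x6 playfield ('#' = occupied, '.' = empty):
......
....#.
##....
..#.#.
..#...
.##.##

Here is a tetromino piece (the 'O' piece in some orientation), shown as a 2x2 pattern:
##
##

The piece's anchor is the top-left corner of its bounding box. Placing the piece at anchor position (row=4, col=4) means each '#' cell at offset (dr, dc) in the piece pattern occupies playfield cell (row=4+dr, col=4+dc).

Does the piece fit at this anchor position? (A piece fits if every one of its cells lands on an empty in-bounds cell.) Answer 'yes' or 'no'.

Answer: no

Derivation:
Check each piece cell at anchor (4, 4):
  offset (0,0) -> (4,4): empty -> OK
  offset (0,1) -> (4,5): empty -> OK
  offset (1,0) -> (5,4): occupied ('#') -> FAIL
  offset (1,1) -> (5,5): occupied ('#') -> FAIL
All cells valid: no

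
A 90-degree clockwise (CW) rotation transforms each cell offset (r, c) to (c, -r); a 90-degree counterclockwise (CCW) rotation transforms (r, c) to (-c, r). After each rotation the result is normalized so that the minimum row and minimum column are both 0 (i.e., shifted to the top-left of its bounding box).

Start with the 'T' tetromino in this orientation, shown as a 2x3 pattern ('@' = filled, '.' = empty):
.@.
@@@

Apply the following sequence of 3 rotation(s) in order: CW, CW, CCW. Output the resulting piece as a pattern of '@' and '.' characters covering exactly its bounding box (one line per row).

Start:
.@.
@@@
After rotation 1 (CW):
@.
@@
@.
After rotation 2 (CW):
@@@
.@.
After rotation 3 (CCW):
@.
@@
@.

Answer: @.
@@
@.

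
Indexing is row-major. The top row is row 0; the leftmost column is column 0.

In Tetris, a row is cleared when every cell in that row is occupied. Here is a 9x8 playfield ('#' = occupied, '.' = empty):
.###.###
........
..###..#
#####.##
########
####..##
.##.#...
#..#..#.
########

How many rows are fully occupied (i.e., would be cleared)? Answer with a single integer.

Answer: 2

Derivation:
Check each row:
  row 0: 2 empty cells -> not full
  row 1: 8 empty cells -> not full
  row 2: 4 empty cells -> not full
  row 3: 1 empty cell -> not full
  row 4: 0 empty cells -> FULL (clear)
  row 5: 2 empty cells -> not full
  row 6: 5 empty cells -> not full
  row 7: 5 empty cells -> not full
  row 8: 0 empty cells -> FULL (clear)
Total rows cleared: 2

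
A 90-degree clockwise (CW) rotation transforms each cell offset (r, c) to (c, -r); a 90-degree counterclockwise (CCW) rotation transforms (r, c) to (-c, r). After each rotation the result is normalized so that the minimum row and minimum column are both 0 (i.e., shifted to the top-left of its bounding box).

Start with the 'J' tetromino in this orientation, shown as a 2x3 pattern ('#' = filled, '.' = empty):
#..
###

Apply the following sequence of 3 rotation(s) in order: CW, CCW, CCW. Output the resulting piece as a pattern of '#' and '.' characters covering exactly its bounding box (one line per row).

Answer: .#
.#
##

Derivation:
Start:
#..
###
After rotation 1 (CW):
##
#.
#.
After rotation 2 (CCW):
#..
###
After rotation 3 (CCW):
.#
.#
##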